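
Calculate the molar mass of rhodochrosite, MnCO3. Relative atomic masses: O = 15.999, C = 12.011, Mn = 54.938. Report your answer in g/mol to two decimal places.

114.95 g/mol

The formula mass is the sum 1·54.938 + 1·12.011 + 3·15.999.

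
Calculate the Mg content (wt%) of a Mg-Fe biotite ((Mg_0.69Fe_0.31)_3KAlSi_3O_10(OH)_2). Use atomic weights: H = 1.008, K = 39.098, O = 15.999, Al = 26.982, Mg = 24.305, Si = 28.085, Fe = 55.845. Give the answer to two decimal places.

Formula mass = 2.07·24.305 + 0.93·55.845 + 1·39.098 + 1·26.982 + 3·28.085 + 12·15.999 + 2·1.008 = 446.586 g/mol, of which 50.311 g is Mg.
So Mg makes up 50.311/446.586 = 0.1127 of the mass, i.e. 11.27%.

11.27 wt%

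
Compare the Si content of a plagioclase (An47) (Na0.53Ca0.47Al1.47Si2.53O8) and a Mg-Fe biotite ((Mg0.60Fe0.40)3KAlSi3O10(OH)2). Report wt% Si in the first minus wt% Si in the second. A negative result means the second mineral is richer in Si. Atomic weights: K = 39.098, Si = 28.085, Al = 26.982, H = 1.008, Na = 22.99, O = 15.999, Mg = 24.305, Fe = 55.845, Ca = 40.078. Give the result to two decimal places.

7.83 percentage points

Si in Na0.53Ca0.47Al1.47Si2.53O8: molar mass 269.732 g/mol; 2.53×28.085 = 71.055 g → 26.34 wt%.
Si in (Mg0.60Fe0.40)3KAlSi3O10(OH)2: molar mass 455.102 g/mol; 3×28.085 = 84.255 g → 18.51 wt%.
Difference = 26.34 − 18.51 = 7.83 percentage points.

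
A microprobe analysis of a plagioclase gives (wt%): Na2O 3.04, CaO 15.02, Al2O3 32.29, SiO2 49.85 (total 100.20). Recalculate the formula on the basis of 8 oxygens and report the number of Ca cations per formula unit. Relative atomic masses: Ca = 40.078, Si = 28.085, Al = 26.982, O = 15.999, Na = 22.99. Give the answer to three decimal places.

0.732 Ca apfu

3.04 wt% Na2O ÷ 61.979 g/mol = 0.04905 mol, giving 0.09810 Na and 0.04905 O.
15.02 wt% CaO ÷ 56.077 g/mol = 0.26785 mol, giving 0.26785 Ca and 0.26785 O.
32.29 wt% Al2O3 ÷ 101.961 g/mol = 0.31669 mol, giving 0.63338 Al and 0.95007 O.
49.85 wt% SiO2 ÷ 60.083 g/mol = 0.82969 mol, giving 0.82969 Si and 1.65938 O.
Oxygen sums to 2.92635; scaling by 8/2.92635 = 2.73378 puts the formula on 8 O.
Ca: 0.26785 × 2.73378 = 0.732 atoms per formula unit.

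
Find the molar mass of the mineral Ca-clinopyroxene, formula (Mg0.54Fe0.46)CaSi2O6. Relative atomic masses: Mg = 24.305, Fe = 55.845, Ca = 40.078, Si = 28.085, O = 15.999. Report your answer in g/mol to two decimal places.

231.06 g/mol

Mg: 0.54 × 24.305 = 13.1247
Fe: 0.46 × 55.845 = 25.6887
Ca: 1 × 40.078 = 40.0780
Si: 2 × 28.085 = 56.1700
O: 6 × 15.999 = 95.9940
Summing the contributions gives the formula mass.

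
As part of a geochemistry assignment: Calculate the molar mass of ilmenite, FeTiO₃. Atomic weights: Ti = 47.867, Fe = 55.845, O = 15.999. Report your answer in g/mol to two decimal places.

Fe: 1 × 55.845 = 55.8450
Ti: 1 × 47.867 = 47.8670
O: 3 × 15.999 = 47.9970
Summing the contributions gives the formula mass.

151.71 g/mol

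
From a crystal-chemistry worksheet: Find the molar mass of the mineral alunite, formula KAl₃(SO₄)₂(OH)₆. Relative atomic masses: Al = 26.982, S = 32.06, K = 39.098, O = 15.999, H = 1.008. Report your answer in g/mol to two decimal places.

The formula mass is the sum 1·39.098 + 3·26.982 + 2·32.06 + 14·15.999 + 6·1.008.

414.20 g/mol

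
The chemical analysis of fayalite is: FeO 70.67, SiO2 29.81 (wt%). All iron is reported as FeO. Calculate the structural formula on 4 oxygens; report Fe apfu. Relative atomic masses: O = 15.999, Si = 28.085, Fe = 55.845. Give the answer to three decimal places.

1.991 Fe apfu

FeO: 70.67/71.844 = 0.98366 mol → 0.98366 mol Fe, 0.98366 mol O.
SiO2: 29.81/60.083 = 0.49615 mol → 0.49615 mol Si, 0.99230 mol O.
Total oxygen = 1.97596 mol. Normalization factor = 4/1.97596 = 2.02433.
Fe per 4 O = 0.98366 × 2.02433 = 1.991.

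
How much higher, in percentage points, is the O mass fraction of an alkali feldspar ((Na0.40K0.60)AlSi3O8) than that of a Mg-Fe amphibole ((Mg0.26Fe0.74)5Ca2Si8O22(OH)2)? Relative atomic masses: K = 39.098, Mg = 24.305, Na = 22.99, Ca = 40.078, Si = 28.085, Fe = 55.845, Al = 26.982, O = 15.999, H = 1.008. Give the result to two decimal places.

5.75 percentage points

First mineral: 127.992 g O in 271.884 g formula = 47.08 wt% O.
Second mineral: 383.976 g O in 929.051 g formula = 41.33 wt% O.
47.08% − 41.33% gives a difference of 5.75 percentage points.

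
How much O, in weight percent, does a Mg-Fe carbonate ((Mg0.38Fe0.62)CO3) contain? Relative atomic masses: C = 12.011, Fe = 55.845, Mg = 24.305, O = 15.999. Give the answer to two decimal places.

46.21 weight percent

Formula mass = 0.38×24.305 + 0.62×55.845 + 1×12.011 + 3×15.999 = 103.868 g/mol, of which 47.997 g is O.
So O makes up 47.997/103.868 = 0.4621 of the mass, i.e. 46.21%.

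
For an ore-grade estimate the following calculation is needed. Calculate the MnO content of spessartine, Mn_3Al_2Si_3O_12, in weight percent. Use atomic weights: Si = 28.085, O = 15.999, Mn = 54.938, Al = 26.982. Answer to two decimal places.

42.99 wt%

Molar mass of Mn_3Al_2Si_3O_12 = 3×54.938 + 2×26.982 + 3×28.085 + 12×15.999 = 495.021 g/mol.
Each formula unit contains 3 Mn, equivalent to 3/1 = 3.0000 mol MnO.
M(MnO) = 1×54.938 + 1×15.999 = 70.937 g/mol.
Mass of MnO per formula unit = 3.0000 × 70.937 = 212.811 g.
MnO wt% = 212.811 / 495.021 × 100 = 42.99%.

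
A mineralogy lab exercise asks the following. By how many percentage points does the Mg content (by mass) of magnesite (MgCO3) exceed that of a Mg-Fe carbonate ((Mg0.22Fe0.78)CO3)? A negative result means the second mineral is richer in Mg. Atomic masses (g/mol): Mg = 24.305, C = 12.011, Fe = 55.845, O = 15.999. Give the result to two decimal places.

Mg in MgCO3: molar mass 84.313 g/mol; 1×24.305 = 24.305 g → 28.83 wt%.
Mg in (Mg0.22Fe0.78)CO3: molar mass 108.914 g/mol; 0.22×24.305 = 5.347 g → 4.91 wt%.
Difference = 28.83 − 4.91 = 23.92 percentage points.

23.92 percentage points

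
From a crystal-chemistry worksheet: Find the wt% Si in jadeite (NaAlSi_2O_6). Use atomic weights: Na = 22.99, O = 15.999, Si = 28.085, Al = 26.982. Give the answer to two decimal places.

Molar mass of NaAlSi_2O_6: 1*22.99 + 1*26.982 + 2*28.085 + 6*15.999 = 202.136 g/mol.
Mass of Si per formula unit: 2 × 28.085 = 56.170 g.
Weight fraction Si = 56.170 / 202.136 = 0.2779.

27.79 weight percent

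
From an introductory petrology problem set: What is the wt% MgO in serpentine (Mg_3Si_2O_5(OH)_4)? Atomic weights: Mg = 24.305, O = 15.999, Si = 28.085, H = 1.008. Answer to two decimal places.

43.63 wt%

Formula mass = 277.108 g/mol.
3 Mg → 3.0000 mol MgO per formula unit; M(MgO) = 40.304, so MgO mass = 120.912 g.
120.912/277.108 × 100 = 43.63 wt%.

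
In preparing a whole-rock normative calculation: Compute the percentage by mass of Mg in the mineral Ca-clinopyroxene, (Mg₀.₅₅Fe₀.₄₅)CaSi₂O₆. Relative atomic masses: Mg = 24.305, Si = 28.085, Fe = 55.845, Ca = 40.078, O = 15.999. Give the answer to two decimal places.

M((Mg₀.₅₅Fe₀.₄₅)CaSi₂O₆) = 230.740 g/mol.
Mg contributes 0.55 × 24.305 = 13.368 g per mole.
13.368/230.740 = 0.0579 → 5.79%.

5.79 mass %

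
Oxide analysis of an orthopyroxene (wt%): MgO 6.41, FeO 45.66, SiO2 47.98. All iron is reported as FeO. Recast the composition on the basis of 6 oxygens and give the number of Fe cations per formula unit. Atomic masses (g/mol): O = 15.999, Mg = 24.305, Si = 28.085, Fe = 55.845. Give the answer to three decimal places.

MgO: 6.41/40.304 = 0.15904 mol → 0.15904 mol Mg, 0.15904 mol O.
FeO: 45.66/71.844 = 0.63554 mol → 0.63554 mol Fe, 0.63554 mol O.
SiO2: 47.98/60.083 = 0.79856 mol → 0.79856 mol Si, 1.59712 mol O.
Total oxygen = 2.39170 mol. Normalization factor = 6/2.39170 = 2.50868.
Fe per 6 O = 0.63554 × 2.50868 = 1.594.

1.594 Fe apfu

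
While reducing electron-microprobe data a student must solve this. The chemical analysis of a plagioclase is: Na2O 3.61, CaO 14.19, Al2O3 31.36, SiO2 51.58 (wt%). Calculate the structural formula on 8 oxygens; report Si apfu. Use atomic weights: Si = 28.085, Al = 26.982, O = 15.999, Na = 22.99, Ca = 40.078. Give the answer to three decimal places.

2.327 Si apfu

3.61 wt% Na2O ÷ 61.979 g/mol = 0.05825 mol, giving 0.11650 Na and 0.05825 O.
14.19 wt% CaO ÷ 56.077 g/mol = 0.25304 mol, giving 0.25304 Ca and 0.25304 O.
31.36 wt% Al2O3 ÷ 101.961 g/mol = 0.30757 mol, giving 0.61514 Al and 0.92271 O.
51.58 wt% SiO2 ÷ 60.083 g/mol = 0.85848 mol, giving 0.85848 Si and 1.71696 O.
Oxygen sums to 2.95096; scaling by 8/2.95096 = 2.71098 puts the formula on 8 O.
Si: 0.85848 × 2.71098 = 2.327 atoms per formula unit.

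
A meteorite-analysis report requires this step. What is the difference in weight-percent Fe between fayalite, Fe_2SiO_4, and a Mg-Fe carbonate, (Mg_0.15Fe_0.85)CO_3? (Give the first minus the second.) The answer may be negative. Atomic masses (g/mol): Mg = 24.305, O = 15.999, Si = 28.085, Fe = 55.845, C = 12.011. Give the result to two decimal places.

12.09 percentage points

M(Fe_2SiO_4) = 203.771 g/mol, so wt% Fe = 111.690/203.771 × 100 = 54.81%.
M((Mg_0.15Fe_0.85)CO_3) = 111.122 g/mol, so wt% Fe = 47.468/111.122 × 100 = 42.72%.
54.81 − 42.72 = 12.09 pp.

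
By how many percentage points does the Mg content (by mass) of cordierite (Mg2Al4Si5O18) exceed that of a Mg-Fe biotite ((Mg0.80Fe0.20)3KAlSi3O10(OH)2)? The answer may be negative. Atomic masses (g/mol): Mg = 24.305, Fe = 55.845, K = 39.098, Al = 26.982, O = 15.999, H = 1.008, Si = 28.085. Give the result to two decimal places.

First mineral: 48.610 g Mg in 584.945 g formula = 8.31 wt% Mg.
Second mineral: 58.332 g Mg in 436.178 g formula = 13.37 wt% Mg.
8.31% − 13.37% gives a difference of -5.06 percentage points.

-5.06 percentage points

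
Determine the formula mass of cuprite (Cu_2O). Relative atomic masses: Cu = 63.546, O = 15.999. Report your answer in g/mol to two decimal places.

143.09 g/mol

Cu: 2 × 63.546 = 127.0920
O: 1 × 15.999 = 15.9990
Summing the contributions gives the formula mass.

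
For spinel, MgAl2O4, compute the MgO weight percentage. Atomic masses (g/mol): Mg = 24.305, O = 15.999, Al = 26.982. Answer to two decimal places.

M(MgAl2O4) = 142.265 g/mol; M(MgO) = 40.304 g/mol.
Moles MgO per formula unit = 1 Mg ÷ 1 = 1.0000.
MgO fraction = (1.0000 × 40.304) / 142.265 = 40.304/142.265 = 0.2833.

28.33 wt%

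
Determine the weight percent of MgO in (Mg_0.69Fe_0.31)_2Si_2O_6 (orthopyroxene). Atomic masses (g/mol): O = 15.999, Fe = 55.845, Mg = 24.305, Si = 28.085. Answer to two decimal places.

25.24 wt%

Formula mass = 220.329 g/mol.
1.38 Mg → 1.3800 mol MgO per formula unit; M(MgO) = 40.304, so MgO mass = 55.620 g.
55.620/220.329 × 100 = 25.24 wt%.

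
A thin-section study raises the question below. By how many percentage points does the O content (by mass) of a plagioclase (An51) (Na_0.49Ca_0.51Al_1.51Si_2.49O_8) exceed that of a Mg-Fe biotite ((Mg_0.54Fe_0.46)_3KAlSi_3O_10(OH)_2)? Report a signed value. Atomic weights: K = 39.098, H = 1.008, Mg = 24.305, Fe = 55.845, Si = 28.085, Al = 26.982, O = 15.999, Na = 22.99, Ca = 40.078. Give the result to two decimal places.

5.67 percentage points

O in Na_0.49Ca_0.51Al_1.51Si_2.49O_8: molar mass 270.371 g/mol; 8×15.999 = 127.992 g → 47.34 wt%.
O in (Mg_0.54Fe_0.46)_3KAlSi_3O_10(OH)_2: molar mass 460.779 g/mol; 12×15.999 = 191.988 g → 41.67 wt%.
Difference = 47.34 − 41.67 = 5.67 percentage points.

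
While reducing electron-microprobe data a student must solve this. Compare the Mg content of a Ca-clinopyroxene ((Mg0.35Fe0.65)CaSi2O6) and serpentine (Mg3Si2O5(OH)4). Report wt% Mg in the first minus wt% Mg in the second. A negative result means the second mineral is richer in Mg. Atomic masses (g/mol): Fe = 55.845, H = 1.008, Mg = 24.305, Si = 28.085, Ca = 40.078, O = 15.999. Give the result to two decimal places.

First mineral: 8.507 g Mg in 237.048 g formula = 3.59 wt% Mg.
Second mineral: 72.915 g Mg in 277.108 g formula = 26.31 wt% Mg.
3.59% − 26.31% gives a difference of -22.72 percentage points.

-22.72 percentage points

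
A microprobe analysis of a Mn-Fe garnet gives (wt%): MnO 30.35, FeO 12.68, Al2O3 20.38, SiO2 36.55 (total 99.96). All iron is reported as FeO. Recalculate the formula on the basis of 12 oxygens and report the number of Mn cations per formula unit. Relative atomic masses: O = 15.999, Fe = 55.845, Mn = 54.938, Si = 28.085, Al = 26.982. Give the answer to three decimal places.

MnO (M=70.937): mol = 0.42784; Mn = 0.42784, O = 0.42784.
FeO (M=71.844): mol = 0.17649; Fe = 0.17649, O = 0.17649.
Al2O3 (M=101.961): mol = 0.19988; Al = 0.39976, O = 0.59964.
SiO2 (M=60.083): mol = 0.60833; Si = 0.60833, O = 1.21666.
ΣO = 2.42063; factor = 12/ΣO = 4.95739.
Mn apfu = 0.42784 × 4.95739 = 2.121.

2.121 Mn apfu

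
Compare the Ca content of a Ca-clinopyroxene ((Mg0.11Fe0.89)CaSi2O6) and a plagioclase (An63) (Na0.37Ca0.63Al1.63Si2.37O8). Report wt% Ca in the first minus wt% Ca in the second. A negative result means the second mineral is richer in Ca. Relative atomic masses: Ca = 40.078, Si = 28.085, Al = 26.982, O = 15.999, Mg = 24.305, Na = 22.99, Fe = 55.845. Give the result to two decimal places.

First mineral: 40.078 g Ca in 244.618 g formula = 16.38 wt% Ca.
Second mineral: 25.249 g Ca in 272.290 g formula = 9.27 wt% Ca.
16.38% − 9.27% gives a difference of 7.11 percentage points.

7.11 percentage points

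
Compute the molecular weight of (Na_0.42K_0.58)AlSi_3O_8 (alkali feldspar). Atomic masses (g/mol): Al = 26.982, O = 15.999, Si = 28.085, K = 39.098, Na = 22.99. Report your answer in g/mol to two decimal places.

Na: 0.42 × 22.99 = 9.6558
K: 0.58 × 39.098 = 22.6768
Al: 1 × 26.982 = 26.9820
Si: 3 × 28.085 = 84.2550
O: 8 × 15.999 = 127.9920
Summing the contributions gives the formula mass.

271.56 g/mol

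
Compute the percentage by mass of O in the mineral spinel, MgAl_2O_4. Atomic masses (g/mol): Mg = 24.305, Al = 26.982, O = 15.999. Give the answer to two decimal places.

Formula mass = 1·24.305 + 2·26.982 + 4·15.999 = 142.265 g/mol, of which 63.996 g is O.
So O makes up 63.996/142.265 = 0.4498 of the mass, i.e. 44.98%.

44.98 wt%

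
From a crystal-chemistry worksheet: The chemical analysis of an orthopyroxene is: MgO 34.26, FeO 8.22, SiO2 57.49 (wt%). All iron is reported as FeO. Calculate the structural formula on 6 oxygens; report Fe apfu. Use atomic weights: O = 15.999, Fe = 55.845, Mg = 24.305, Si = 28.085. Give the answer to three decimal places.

MgO: 34.26/40.304 = 0.85004 mol → 0.85004 mol Mg, 0.85004 mol O.
FeO: 8.22/71.844 = 0.11441 mol → 0.11441 mol Fe, 0.11441 mol O.
SiO2: 57.49/60.083 = 0.95684 mol → 0.95684 mol Si, 1.91368 mol O.
Total oxygen = 2.87813 mol. Normalization factor = 6/2.87813 = 2.08469.
Fe per 6 O = 0.11441 × 2.08469 = 0.239.

0.239 Fe apfu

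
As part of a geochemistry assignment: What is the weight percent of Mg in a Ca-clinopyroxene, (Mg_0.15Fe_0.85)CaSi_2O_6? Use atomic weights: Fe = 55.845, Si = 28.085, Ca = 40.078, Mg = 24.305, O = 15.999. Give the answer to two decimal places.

1.50 mass %

M((Mg_0.15Fe_0.85)CaSi_2O_6) = 243.356 g/mol.
Mg contributes 0.15 × 24.305 = 3.646 g per mole.
3.646/243.356 = 0.0150 → 1.50%.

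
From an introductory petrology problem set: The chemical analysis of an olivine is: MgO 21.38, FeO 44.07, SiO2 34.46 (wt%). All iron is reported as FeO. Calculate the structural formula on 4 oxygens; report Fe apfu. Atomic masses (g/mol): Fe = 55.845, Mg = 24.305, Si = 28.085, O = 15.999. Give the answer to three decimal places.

21.38 wt% MgO ÷ 40.304 g/mol = 0.53047 mol, giving 0.53047 Mg and 0.53047 O.
44.07 wt% FeO ÷ 71.844 g/mol = 0.61341 mol, giving 0.61341 Fe and 0.61341 O.
34.46 wt% SiO2 ÷ 60.083 g/mol = 0.57354 mol, giving 0.57354 Si and 1.14708 O.
Oxygen sums to 2.29096; scaling by 4/2.29096 = 1.74599 puts the formula on 4 O.
Fe: 0.61341 × 1.74599 = 1.071 atoms per formula unit.

1.071 Fe apfu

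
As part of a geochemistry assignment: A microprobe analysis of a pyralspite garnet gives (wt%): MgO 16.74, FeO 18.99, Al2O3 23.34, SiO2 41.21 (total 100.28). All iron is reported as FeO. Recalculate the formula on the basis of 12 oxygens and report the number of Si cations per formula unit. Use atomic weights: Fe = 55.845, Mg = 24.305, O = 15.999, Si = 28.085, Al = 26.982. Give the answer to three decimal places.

16.74 wt% MgO ÷ 40.304 g/mol = 0.41534 mol, giving 0.41534 Mg and 0.41534 O.
18.99 wt% FeO ÷ 71.844 g/mol = 0.26432 mol, giving 0.26432 Fe and 0.26432 O.
23.34 wt% Al2O3 ÷ 101.961 g/mol = 0.22891 mol, giving 0.45782 Al and 0.68673 O.
41.21 wt% SiO2 ÷ 60.083 g/mol = 0.68588 mol, giving 0.68588 Si and 1.37176 O.
Oxygen sums to 2.73815; scaling by 12/2.73815 = 4.38252 puts the formula on 12 O.
Si: 0.68588 × 4.38252 = 3.006 atoms per formula unit.

3.006 Si apfu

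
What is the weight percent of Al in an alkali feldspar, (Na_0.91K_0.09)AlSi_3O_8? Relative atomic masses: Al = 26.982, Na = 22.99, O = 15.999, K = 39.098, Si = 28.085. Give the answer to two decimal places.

M((Na_0.91K_0.09)AlSi_3O_8) = 263.669 g/mol.
Al contributes 1 × 26.982 = 26.982 g per mole.
26.982/263.669 = 0.1023 → 10.23%.

10.23 wt%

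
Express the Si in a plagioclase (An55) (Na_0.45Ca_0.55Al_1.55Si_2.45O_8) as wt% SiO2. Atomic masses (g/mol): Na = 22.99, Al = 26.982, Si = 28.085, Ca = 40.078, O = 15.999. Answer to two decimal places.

Formula mass = 271.011 g/mol.
2.45 Si → 2.4500 mol SiO2 per formula unit; M(SiO2) = 60.083, so SiO2 mass = 147.203 g.
147.203/271.011 × 100 = 54.32 wt%.

54.32 wt%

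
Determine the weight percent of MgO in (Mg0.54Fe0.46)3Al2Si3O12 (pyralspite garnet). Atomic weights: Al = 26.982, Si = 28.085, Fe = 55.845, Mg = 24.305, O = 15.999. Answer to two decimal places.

14.62 wt%

Formula mass = 446.647 g/mol.
1.62 Mg → 1.6200 mol MgO per formula unit; M(MgO) = 40.304, so MgO mass = 65.292 g.
65.292/446.647 × 100 = 14.62 wt%.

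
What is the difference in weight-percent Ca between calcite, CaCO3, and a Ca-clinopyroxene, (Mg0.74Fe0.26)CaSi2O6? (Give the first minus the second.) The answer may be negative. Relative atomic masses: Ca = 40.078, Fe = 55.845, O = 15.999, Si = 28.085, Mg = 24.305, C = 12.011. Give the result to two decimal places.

Ca in CaCO3: molar mass 100.086 g/mol; 1×40.078 = 40.078 g → 40.04 wt%.
Ca in (Mg0.74Fe0.26)CaSi2O6: molar mass 224.747 g/mol; 1×40.078 = 40.078 g → 17.83 wt%.
Difference = 40.04 − 17.83 = 22.21 percentage points.

22.21 percentage points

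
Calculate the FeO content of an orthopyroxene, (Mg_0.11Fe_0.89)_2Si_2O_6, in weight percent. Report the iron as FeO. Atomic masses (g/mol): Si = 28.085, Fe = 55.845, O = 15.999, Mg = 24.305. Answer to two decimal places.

49.78 wt%

M((Mg_0.11Fe_0.89)_2Si_2O_6) = 256.915 g/mol; M(FeO) = 71.844 g/mol.
Moles FeO per formula unit = 1.78 Fe ÷ 1 = 1.7800.
FeO fraction = (1.7800 × 71.844) / 256.915 = 127.882/256.915 = 0.4978.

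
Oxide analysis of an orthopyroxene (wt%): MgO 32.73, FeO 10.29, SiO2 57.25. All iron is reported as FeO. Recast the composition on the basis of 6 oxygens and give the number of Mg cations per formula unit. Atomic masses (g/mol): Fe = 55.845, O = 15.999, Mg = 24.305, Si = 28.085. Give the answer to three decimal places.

32.73 wt% MgO ÷ 40.304 g/mol = 0.81208 mol, giving 0.81208 Mg and 0.81208 O.
10.29 wt% FeO ÷ 71.844 g/mol = 0.14323 mol, giving 0.14323 Fe and 0.14323 O.
57.25 wt% SiO2 ÷ 60.083 g/mol = 0.95285 mol, giving 0.95285 Si and 1.90570 O.
Oxygen sums to 2.86101; scaling by 6/2.86101 = 2.09716 puts the formula on 6 O.
Mg: 0.81208 × 2.09716 = 1.703 atoms per formula unit.

1.703 Mg apfu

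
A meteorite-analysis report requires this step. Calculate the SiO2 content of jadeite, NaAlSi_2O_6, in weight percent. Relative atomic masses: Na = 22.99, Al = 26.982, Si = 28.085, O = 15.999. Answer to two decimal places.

M(NaAlSi_2O_6) = 202.136 g/mol; M(SiO2) = 60.083 g/mol.
Moles SiO2 per formula unit = 2 Si ÷ 1 = 2.0000.
SiO2 fraction = (2.0000 × 60.083) / 202.136 = 120.166/202.136 = 0.5945.

59.45 wt%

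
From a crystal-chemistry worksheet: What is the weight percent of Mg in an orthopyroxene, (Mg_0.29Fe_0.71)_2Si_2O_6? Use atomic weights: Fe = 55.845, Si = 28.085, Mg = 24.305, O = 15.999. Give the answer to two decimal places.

5.74 mass %

Formula mass = 0.58×24.305 + 1.42×55.845 + 2×28.085 + 6×15.999 = 245.561 g/mol, of which 14.097 g is Mg.
So Mg makes up 14.097/245.561 = 0.0574 of the mass, i.e. 5.74%.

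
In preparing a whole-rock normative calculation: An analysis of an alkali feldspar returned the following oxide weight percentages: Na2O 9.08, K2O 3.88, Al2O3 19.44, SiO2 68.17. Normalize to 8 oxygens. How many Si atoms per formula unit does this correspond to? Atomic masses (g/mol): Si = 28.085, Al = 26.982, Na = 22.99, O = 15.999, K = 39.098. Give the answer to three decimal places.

2.997 Si apfu

Na2O (M=61.979): mol = 0.14650; Na = 0.29300, O = 0.14650.
K2O (M=94.195): mol = 0.04119; K = 0.08238, O = 0.04119.
Al2O3 (M=101.961): mol = 0.19066; Al = 0.38132, O = 0.57198.
SiO2 (M=60.083): mol = 1.13460; Si = 1.13460, O = 2.26920.
ΣO = 3.02887; factor = 8/ΣO = 2.64125.
Si apfu = 1.13460 × 2.64125 = 2.997.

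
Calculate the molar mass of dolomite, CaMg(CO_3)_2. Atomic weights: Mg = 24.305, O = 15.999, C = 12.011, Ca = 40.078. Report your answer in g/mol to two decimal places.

184.40 g/mol

The formula mass is the sum 1×40.078 + 1×24.305 + 2×12.011 + 6×15.999.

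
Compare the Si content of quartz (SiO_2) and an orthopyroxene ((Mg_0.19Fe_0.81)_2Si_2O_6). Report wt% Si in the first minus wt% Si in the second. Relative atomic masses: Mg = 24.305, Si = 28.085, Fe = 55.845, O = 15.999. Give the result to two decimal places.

First mineral: 28.085 g Si in 60.083 g formula = 46.74 wt% Si.
Second mineral: 56.170 g Si in 251.869 g formula = 22.30 wt% Si.
46.74% − 22.30% gives a difference of 24.44 percentage points.

24.44 percentage points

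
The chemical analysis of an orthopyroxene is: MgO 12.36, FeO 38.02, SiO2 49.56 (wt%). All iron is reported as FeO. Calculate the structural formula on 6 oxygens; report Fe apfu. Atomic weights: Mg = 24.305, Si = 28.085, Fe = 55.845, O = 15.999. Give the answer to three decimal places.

MgO (M=40.304): mol = 0.30667; Mg = 0.30667, O = 0.30667.
FeO (M=71.844): mol = 0.52920; Fe = 0.52920, O = 0.52920.
SiO2 (M=60.083): mol = 0.82486; Si = 0.82486, O = 1.64972.
ΣO = 2.48559; factor = 6/ΣO = 2.41391.
Fe apfu = 0.52920 × 2.41391 = 1.277.

1.277 Fe apfu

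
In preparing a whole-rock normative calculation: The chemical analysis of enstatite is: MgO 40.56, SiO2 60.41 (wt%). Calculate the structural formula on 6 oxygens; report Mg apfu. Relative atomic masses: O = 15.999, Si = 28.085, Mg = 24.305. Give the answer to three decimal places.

2.001 Mg apfu

MgO: 40.56/40.304 = 1.00635 mol → 1.00635 mol Mg, 1.00635 mol O.
SiO2: 60.41/60.083 = 1.00544 mol → 1.00544 mol Si, 2.01088 mol O.
Total oxygen = 3.01723 mol. Normalization factor = 6/3.01723 = 1.98858.
Mg per 6 O = 1.00635 × 1.98858 = 2.001.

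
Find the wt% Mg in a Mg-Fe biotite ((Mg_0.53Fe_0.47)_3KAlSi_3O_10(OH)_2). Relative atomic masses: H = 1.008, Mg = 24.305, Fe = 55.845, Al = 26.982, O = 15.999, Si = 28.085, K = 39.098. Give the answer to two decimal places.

M((Mg_0.53Fe_0.47)_3KAlSi_3O_10(OH)_2) = 461.725 g/mol.
Mg contributes 1.59 × 24.305 = 38.645 g per mole.
38.645/461.725 = 0.0837 → 8.37%.

8.37 weight percent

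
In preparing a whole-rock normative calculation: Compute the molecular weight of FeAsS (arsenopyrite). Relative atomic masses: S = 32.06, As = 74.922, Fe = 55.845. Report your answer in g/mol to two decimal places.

Fe: 1 × 55.845 = 55.8450
As: 1 × 74.922 = 74.9220
S: 1 × 32.06 = 32.0600
Summing the contributions gives the formula mass.

162.83 g/mol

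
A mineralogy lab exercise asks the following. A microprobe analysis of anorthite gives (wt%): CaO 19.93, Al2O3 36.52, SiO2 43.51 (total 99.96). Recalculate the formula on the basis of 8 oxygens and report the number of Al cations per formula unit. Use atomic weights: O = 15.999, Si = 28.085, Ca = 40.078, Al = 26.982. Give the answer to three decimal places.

19.93 wt% CaO ÷ 56.077 g/mol = 0.35540 mol, giving 0.35540 Ca and 0.35540 O.
36.52 wt% Al2O3 ÷ 101.961 g/mol = 0.35818 mol, giving 0.71636 Al and 1.07454 O.
43.51 wt% SiO2 ÷ 60.083 g/mol = 0.72416 mol, giving 0.72416 Si and 1.44832 O.
Oxygen sums to 2.87826; scaling by 8/2.87826 = 2.77946 puts the formula on 8 O.
Al: 0.71636 × 2.77946 = 1.991 atoms per formula unit.

1.991 Al apfu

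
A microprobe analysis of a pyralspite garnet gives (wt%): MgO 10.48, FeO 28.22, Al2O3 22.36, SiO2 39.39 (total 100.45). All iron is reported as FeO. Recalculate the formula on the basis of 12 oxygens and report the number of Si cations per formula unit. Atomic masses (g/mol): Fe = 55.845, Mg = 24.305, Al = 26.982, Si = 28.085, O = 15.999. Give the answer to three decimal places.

3.001 Si apfu

10.48 wt% MgO ÷ 40.304 g/mol = 0.26002 mol, giving 0.26002 Mg and 0.26002 O.
28.22 wt% FeO ÷ 71.844 g/mol = 0.39280 mol, giving 0.39280 Fe and 0.39280 O.
22.36 wt% Al2O3 ÷ 101.961 g/mol = 0.21930 mol, giving 0.43860 Al and 0.65790 O.
39.39 wt% SiO2 ÷ 60.083 g/mol = 0.65559 mol, giving 0.65559 Si and 1.31118 O.
Oxygen sums to 2.62190; scaling by 12/2.62190 = 4.57683 puts the formula on 12 O.
Si: 0.65559 × 4.57683 = 3.001 atoms per formula unit.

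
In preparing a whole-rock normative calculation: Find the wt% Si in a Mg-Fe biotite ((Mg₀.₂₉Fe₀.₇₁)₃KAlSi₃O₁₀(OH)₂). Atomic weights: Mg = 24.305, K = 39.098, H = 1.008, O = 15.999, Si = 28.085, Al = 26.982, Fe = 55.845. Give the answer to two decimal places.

Molar mass of (Mg₀.₂₉Fe₀.₇₁)₃KAlSi₃O₁₀(OH)₂: 0.87·24.305 + 2.13·55.845 + 1·39.098 + 1·26.982 + 3·28.085 + 12·15.999 + 2·1.008 = 484.434 g/mol.
Mass of Si per formula unit: 3 × 28.085 = 84.255 g.
Weight fraction Si = 84.255 / 484.434 = 0.1739.

17.39 wt%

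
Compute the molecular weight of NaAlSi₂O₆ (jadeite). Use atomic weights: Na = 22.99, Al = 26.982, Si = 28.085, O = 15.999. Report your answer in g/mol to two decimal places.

202.14 g/mol

The formula mass is the sum 1(22.99) + 1(26.982) + 2(28.085) + 6(15.999).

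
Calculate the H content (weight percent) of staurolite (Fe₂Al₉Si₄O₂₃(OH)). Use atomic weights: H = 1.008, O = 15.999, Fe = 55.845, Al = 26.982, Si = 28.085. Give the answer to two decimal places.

Formula mass = 2*55.845 + 9*26.982 + 4*28.085 + 24*15.999 + 1*1.008 = 851.852 g/mol, of which 1.008 g is H.
So H makes up 1.008/851.852 = 0.0012 of the mass, i.e. 0.12%.

0.12 weight percent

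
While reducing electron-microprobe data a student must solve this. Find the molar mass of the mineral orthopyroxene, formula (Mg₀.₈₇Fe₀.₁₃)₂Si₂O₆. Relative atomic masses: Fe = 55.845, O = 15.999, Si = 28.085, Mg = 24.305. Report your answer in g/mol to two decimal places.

208.97 g/mol

M = 1.74×24.305 + 0.26×55.845 + 2×28.085 + 6×15.999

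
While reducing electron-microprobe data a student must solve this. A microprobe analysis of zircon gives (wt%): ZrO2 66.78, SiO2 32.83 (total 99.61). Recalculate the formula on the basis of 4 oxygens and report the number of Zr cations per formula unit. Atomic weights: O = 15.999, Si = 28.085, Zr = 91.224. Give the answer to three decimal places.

66.78 wt% ZrO2 ÷ 123.222 g/mol = 0.54195 mol, giving 0.54195 Zr and 1.08390 O.
32.83 wt% SiO2 ÷ 60.083 g/mol = 0.54641 mol, giving 0.54641 Si and 1.09282 O.
Oxygen sums to 2.17672; scaling by 4/2.17672 = 1.83763 puts the formula on 4 O.
Zr: 0.54195 × 1.83763 = 0.996 atoms per formula unit.

0.996 Zr apfu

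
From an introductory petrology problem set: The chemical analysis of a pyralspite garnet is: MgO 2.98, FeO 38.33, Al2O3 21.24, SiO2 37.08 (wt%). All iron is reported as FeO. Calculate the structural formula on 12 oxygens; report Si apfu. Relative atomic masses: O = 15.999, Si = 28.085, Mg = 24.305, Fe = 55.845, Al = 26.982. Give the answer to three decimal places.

3.002 Si apfu

MgO (M=40.304): mol = 0.07394; Mg = 0.07394, O = 0.07394.
FeO (M=71.844): mol = 0.53352; Fe = 0.53352, O = 0.53352.
Al2O3 (M=101.961): mol = 0.20831; Al = 0.41662, O = 0.62493.
SiO2 (M=60.083): mol = 0.61715; Si = 0.61715, O = 1.23430.
ΣO = 2.46669; factor = 12/ΣO = 4.86482.
Si apfu = 0.61715 × 4.86482 = 3.002.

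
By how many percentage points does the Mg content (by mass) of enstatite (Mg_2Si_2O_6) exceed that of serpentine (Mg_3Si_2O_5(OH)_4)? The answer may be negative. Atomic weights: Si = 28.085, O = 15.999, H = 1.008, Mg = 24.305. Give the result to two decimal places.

M(Mg_2Si_2O_6) = 200.774 g/mol, so wt% Mg = 48.610/200.774 × 100 = 24.21%.
M(Mg_3Si_2O_5(OH)_4) = 277.108 g/mol, so wt% Mg = 72.915/277.108 × 100 = 26.31%.
24.21 − 26.31 = -2.10 pp.

-2.10 percentage points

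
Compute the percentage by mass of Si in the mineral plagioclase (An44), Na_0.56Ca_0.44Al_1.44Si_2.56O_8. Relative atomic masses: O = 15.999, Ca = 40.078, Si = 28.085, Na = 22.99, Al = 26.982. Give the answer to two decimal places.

Formula mass = 0.56·22.99 + 0.44·40.078 + 1.44·26.982 + 2.56·28.085 + 8·15.999 = 269.252 g/mol, of which 71.898 g is Si.
So Si makes up 71.898/269.252 = 0.2670 of the mass, i.e. 26.70%.

26.70 wt%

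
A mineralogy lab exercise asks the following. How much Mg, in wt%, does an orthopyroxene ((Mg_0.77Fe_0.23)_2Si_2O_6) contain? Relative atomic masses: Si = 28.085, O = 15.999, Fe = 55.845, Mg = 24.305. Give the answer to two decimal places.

Molar mass of (Mg_0.77Fe_0.23)_2Si_2O_6: 1.54·24.305 + 0.46·55.845 + 2·28.085 + 6·15.999 = 215.282 g/mol.
Mass of Mg per formula unit: 1.54 × 24.305 = 37.430 g.
Weight fraction Mg = 37.430 / 215.282 = 0.1739.

17.39 wt%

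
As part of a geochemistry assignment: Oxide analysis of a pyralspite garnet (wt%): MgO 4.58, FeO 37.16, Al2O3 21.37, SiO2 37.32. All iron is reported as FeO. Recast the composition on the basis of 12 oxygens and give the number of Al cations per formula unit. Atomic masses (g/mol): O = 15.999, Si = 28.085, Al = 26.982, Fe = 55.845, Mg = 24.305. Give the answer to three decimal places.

2.011 Al apfu

MgO: 4.58/40.304 = 0.11364 mol → 0.11364 mol Mg, 0.11364 mol O.
FeO: 37.16/71.844 = 0.51723 mol → 0.51723 mol Fe, 0.51723 mol O.
Al2O3: 21.37/101.961 = 0.20959 mol → 0.41918 mol Al, 0.62877 mol O.
SiO2: 37.32/60.083 = 0.62114 mol → 0.62114 mol Si, 1.24228 mol O.
Total oxygen = 2.50192 mol. Normalization factor = 12/2.50192 = 4.79632.
Al per 12 O = 0.41918 × 4.79632 = 2.011.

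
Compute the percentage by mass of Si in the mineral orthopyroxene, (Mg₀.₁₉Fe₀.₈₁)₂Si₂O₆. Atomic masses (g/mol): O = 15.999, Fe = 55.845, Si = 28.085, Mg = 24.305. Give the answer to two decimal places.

22.30 wt%

Molar mass of (Mg₀.₁₉Fe₀.₈₁)₂Si₂O₆: 0.38·24.305 + 1.62·55.845 + 2·28.085 + 6·15.999 = 251.869 g/mol.
Mass of Si per formula unit: 2 × 28.085 = 56.170 g.
Weight fraction Si = 56.170 / 251.869 = 0.2230.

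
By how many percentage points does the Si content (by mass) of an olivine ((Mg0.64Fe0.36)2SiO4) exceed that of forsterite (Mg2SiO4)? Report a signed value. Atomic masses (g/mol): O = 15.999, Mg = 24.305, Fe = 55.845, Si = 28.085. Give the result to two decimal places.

Si in (Mg0.64Fe0.36)2SiO4: molar mass 163.400 g/mol; 1×28.085 = 28.085 g → 17.19 wt%.
Si in Mg2SiO4: molar mass 140.691 g/mol; 1×28.085 = 28.085 g → 19.96 wt%.
Difference = 17.19 − 19.96 = -2.77 percentage points.

-2.77 percentage points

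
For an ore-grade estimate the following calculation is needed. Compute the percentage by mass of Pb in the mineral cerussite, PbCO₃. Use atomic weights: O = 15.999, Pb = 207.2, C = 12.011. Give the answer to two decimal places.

Molar mass of PbCO₃: 1×207.2 + 1×12.011 + 3×15.999 = 267.208 g/mol.
Mass of Pb per formula unit: 1 × 207.2 = 207.200 g.
Weight fraction Pb = 207.200 / 267.208 = 0.7754.

77.54 weight percent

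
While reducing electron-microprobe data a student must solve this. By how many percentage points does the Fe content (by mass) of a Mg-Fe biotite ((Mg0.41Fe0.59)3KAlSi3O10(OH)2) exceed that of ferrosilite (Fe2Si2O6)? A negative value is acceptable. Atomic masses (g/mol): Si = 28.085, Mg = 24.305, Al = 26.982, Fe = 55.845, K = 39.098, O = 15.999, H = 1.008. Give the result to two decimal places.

M((Mg0.41Fe0.59)3KAlSi3O10(OH)2) = 473.080 g/mol, so wt% Fe = 98.846/473.080 × 100 = 20.89%.
M(Fe2Si2O6) = 263.854 g/mol, so wt% Fe = 111.690/263.854 × 100 = 42.33%.
20.89 − 42.33 = -21.44 pp.

-21.44 percentage points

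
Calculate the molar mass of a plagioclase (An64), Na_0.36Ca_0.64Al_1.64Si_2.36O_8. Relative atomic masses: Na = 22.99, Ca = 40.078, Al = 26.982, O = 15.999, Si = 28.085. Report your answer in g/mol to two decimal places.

Na: 0.36 × 22.99 = 8.2764
Ca: 0.64 × 40.078 = 25.6499
Al: 1.64 × 26.982 = 44.2505
Si: 2.36 × 28.085 = 66.2806
O: 8 × 15.999 = 127.9920
Summing the contributions gives the formula mass.

272.45 g/mol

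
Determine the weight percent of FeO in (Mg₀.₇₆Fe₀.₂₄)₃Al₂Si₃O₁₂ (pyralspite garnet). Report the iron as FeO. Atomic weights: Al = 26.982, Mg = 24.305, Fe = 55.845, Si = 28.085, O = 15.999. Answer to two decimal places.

12.15 wt%

Formula mass = 425.831 g/mol.
0.72 Fe → 0.7200 mol FeO per formula unit; M(FeO) = 71.844, so FeO mass = 51.728 g.
51.728/425.831 × 100 = 12.15 wt%.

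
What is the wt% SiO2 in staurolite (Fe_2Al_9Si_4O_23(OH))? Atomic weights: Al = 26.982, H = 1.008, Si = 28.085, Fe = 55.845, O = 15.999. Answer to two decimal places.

M(Fe_2Al_9Si_4O_23(OH)) = 851.852 g/mol; M(SiO2) = 60.083 g/mol.
Moles SiO2 per formula unit = 4 Si ÷ 1 = 4.0000.
SiO2 fraction = (4.0000 × 60.083) / 851.852 = 240.332/851.852 = 0.2821.

28.21 wt%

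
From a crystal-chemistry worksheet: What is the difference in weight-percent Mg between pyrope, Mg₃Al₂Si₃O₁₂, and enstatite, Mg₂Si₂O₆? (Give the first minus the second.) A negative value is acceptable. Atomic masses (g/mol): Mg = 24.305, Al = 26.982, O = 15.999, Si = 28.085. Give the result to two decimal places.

M(Mg₃Al₂Si₃O₁₂) = 403.122 g/mol, so wt% Mg = 72.915/403.122 × 100 = 18.09%.
M(Mg₂Si₂O₆) = 200.774 g/mol, so wt% Mg = 48.610/200.774 × 100 = 24.21%.
18.09 − 24.21 = -6.12 pp.

-6.12 percentage points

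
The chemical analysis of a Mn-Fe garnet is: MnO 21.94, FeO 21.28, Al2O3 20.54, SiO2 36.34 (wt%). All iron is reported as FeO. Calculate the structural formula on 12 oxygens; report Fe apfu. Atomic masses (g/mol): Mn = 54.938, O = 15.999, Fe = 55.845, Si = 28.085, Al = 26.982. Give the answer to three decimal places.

21.94 wt% MnO ÷ 70.937 g/mol = 0.30929 mol, giving 0.30929 Mn and 0.30929 O.
21.28 wt% FeO ÷ 71.844 g/mol = 0.29620 mol, giving 0.29620 Fe and 0.29620 O.
20.54 wt% Al2O3 ÷ 101.961 g/mol = 0.20145 mol, giving 0.40290 Al and 0.60435 O.
36.34 wt% SiO2 ÷ 60.083 g/mol = 0.60483 mol, giving 0.60483 Si and 1.20966 O.
Oxygen sums to 2.41950; scaling by 12/2.41950 = 4.95970 puts the formula on 12 O.
Fe: 0.29620 × 4.95970 = 1.469 atoms per formula unit.

1.469 Fe apfu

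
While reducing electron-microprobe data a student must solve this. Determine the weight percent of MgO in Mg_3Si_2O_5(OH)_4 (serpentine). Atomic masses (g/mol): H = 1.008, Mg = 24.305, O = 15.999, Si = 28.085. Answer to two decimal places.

43.63 wt%

Molar mass of Mg_3Si_2O_5(OH)_4 = 3×24.305 + 2×28.085 + 9×15.999 + 4×1.008 = 277.108 g/mol.
Each formula unit contains 3 Mg, equivalent to 3/1 = 3.0000 mol MgO.
M(MgO) = 1×24.305 + 1×15.999 = 40.304 g/mol.
Mass of MgO per formula unit = 3.0000 × 40.304 = 120.912 g.
MgO wt% = 120.912 / 277.108 × 100 = 43.63%.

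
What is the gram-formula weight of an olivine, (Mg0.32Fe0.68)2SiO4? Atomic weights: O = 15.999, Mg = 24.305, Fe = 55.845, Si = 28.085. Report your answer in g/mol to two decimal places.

183.59 g/mol

The formula mass is the sum 0.64*24.305 + 1.36*55.845 + 1*28.085 + 4*15.999.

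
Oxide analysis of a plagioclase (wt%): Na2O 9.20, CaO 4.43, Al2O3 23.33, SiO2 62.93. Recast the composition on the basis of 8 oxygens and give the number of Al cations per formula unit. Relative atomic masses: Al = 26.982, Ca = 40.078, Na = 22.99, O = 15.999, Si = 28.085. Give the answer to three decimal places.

9.20 wt% Na2O ÷ 61.979 g/mol = 0.14844 mol, giving 0.29688 Na and 0.14844 O.
4.43 wt% CaO ÷ 56.077 g/mol = 0.07900 mol, giving 0.07900 Ca and 0.07900 O.
23.33 wt% Al2O3 ÷ 101.961 g/mol = 0.22881 mol, giving 0.45762 Al and 0.68643 O.
62.93 wt% SiO2 ÷ 60.083 g/mol = 1.04738 mol, giving 1.04738 Si and 2.09476 O.
Oxygen sums to 3.00863; scaling by 8/3.00863 = 2.65902 puts the formula on 8 O.
Al: 0.45762 × 2.65902 = 1.217 atoms per formula unit.

1.217 Al apfu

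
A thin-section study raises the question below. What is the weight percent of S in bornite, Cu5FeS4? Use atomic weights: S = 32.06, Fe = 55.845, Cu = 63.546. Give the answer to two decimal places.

Formula mass = 5×63.546 + 1×55.845 + 4×32.06 = 501.815 g/mol, of which 128.240 g is S.
So S makes up 128.240/501.815 = 0.2556 of the mass, i.e. 25.56%.

25.56 wt%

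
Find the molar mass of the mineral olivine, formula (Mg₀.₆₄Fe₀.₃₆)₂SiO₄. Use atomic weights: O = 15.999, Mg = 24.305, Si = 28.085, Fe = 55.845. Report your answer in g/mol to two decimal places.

M = 1.28·24.305 + 0.72·55.845 + 1·28.085 + 4·15.999

163.40 g/mol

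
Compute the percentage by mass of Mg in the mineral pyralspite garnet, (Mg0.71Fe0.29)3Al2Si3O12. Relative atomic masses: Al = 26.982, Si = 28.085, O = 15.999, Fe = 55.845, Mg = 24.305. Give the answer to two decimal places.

12.02 wt%

Formula mass = 2.13·24.305 + 0.87·55.845 + 2·26.982 + 3·28.085 + 12·15.999 = 430.562 g/mol, of which 51.770 g is Mg.
So Mg makes up 51.770/430.562 = 0.1202 of the mass, i.e. 12.02%.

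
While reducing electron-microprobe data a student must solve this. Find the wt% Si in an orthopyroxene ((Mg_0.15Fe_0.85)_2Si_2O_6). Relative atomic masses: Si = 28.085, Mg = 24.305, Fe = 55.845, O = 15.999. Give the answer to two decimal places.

22.08 wt%

Formula mass = 0.30*24.305 + 1.70*55.845 + 2*28.085 + 6*15.999 = 254.392 g/mol, of which 56.170 g is Si.
So Si makes up 56.170/254.392 = 0.2208 of the mass, i.e. 22.08%.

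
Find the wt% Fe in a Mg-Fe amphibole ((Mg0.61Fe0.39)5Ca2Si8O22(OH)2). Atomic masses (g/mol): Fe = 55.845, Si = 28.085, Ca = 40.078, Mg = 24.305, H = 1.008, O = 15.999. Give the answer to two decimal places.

M((Mg0.61Fe0.39)5Ca2Si8O22(OH)2) = 873.856 g/mol.
Fe contributes 1.95 × 55.845 = 108.898 g per mole.
108.898/873.856 = 0.1246 → 12.46%.

12.46 weight percent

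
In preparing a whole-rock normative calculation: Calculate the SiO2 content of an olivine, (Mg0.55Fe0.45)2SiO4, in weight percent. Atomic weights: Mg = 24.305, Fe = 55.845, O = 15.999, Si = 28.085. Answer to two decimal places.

M((Mg0.55Fe0.45)2SiO4) = 169.077 g/mol; M(SiO2) = 60.083 g/mol.
Moles SiO2 per formula unit = 1 Si ÷ 1 = 1.0000.
SiO2 fraction = (1.0000 × 60.083) / 169.077 = 60.083/169.077 = 0.3554.

35.54 wt%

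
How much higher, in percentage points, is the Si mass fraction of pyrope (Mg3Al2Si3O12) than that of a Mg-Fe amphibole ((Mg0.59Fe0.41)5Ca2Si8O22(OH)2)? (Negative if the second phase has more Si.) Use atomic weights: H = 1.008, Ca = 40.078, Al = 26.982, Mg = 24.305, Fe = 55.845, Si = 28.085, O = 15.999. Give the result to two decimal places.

Si in Mg3Al2Si3O12: molar mass 403.122 g/mol; 3×28.085 = 84.255 g → 20.90 wt%.
Si in (Mg0.59Fe0.41)5Ca2Si8O22(OH)2: molar mass 877.010 g/mol; 8×28.085 = 224.680 g → 25.62 wt%.
Difference = 20.90 − 25.62 = -4.72 percentage points.

-4.72 percentage points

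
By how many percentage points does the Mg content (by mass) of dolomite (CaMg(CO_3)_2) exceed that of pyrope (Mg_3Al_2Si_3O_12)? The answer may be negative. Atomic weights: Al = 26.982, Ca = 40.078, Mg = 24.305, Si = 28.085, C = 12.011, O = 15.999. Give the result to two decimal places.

-4.91 percentage points

First mineral: 24.305 g Mg in 184.399 g formula = 13.18 wt% Mg.
Second mineral: 72.915 g Mg in 403.122 g formula = 18.09 wt% Mg.
13.18% − 18.09% gives a difference of -4.91 percentage points.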